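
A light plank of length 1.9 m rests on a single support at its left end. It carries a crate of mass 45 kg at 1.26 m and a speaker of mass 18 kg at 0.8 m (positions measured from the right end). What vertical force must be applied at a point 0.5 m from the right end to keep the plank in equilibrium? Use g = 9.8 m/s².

About the left end:
Crate: 45 × 9.8 = 441 N down at 1.26 m → arm 0.64 m, τ = 441 × 0.64 = 282.2 N·m clockwise.
Speaker: 18 × 9.8 = 176.4 N down at 0.8 m → arm 1.1 m, τ = 176.4 × 1.1 = 194 N·m clockwise.
Net moment of the loads = 476.2 N·m clockwise.
The upward force F acts at a point 0.5 m from the right end, arm 1.4 m, giving F × 1.4 counterclockwise.
Στ = 0 ⇒ F × 1.4 = 476.2 ⇒ F = 476.2 / 1.4 = 340 N.

F ≈ 340 N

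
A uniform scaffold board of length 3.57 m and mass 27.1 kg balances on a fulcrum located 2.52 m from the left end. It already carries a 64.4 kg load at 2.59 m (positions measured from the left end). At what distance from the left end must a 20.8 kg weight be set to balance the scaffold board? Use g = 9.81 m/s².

Sum moments about the fulcrum (at 2.52 m from the left end) (the support reaction has zero arm there).
Beam weight: 27.1 × 9.81 = 265.9 N down at 1.785 m → arm 0.735 m, τ = 265.9 × 0.735 = 195.4 N·m counterclockwise.
Load: 64.4 × 9.81 = 631.8 N down at 2.59 m → arm 0.07 m, τ = 631.8 × 0.07 = 44.23 N·m clockwise.
Net moment of existing loads = 151.2 N·m counterclockwise.
The weight weighs 20.8 × 9.81 = 204 N and must supply an equal clockwise moment, so its lever arm about the fulcrum is 151.2 / 204 = 0.741 m.
That puts it at 2.52 + 0.741 = 3.26 m from the left end.

x ≈ 3.26 m from the left end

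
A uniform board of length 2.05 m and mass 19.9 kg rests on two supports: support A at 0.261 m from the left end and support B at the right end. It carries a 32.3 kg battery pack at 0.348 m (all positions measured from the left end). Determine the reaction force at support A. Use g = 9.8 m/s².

R_A ≈ 413 N

About support B:
Beam weight: 19.9 × 9.8 = 195 N down at 1.025 m → arm 1.025 m, τ = 195 × 1.025 = 199.9 N·m counterclockwise.
Battery pack: 32.3 × 9.8 = 316.5 N down at 0.348 m → arm 1.702 m, τ = 316.5 × 1.702 = 538.7 N·m counterclockwise.
Net load moment about support B = 738.6 N·m counterclockwise.
Reaction R at support A is upward at 0.261 m, arm 1.789 m → moment R × 1.789 clockwise.
Balancing moments: R × 1.789 = 738.6, giving R = 413 N.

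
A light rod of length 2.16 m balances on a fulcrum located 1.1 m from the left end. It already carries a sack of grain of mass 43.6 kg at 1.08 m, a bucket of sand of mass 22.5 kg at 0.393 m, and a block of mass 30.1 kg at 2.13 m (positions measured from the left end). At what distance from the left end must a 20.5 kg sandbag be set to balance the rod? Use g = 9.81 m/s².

Take moments about the fulcrum (at 1.1 m from the left end).
Sack of grain: 43.6 × 9.81 = 427.7 N down at 1.08 m → arm 0.02 m, τ = 427.7 × 0.02 = 8.554 N·m counterclockwise.
Bucket of sand: 22.5 × 9.81 = 220.7 N down at 0.393 m → arm 0.707 m, τ = 220.7 × 0.707 = 156 N·m counterclockwise.
Block: 30.1 × 9.81 = 295.3 N down at 2.13 m → arm 1.03 m, τ = 295.3 × 1.03 = 304.2 N·m clockwise.
Net moment of existing loads = 139.6 N·m clockwise.
The sandbag weighs 20.5 × 9.81 = 201.1 N and must supply an equal counterclockwise moment, so its lever arm about the fulcrum is 139.6 / 201.1 = 0.694 m.
That puts it at 1.1 − 0.694 = 0.406 m from the left end.

x ≈ 0.406 m from the left end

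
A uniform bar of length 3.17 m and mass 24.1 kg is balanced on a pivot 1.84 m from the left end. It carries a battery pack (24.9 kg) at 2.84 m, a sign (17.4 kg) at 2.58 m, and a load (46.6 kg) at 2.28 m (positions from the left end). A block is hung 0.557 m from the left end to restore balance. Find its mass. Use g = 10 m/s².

m ≈ 40.6 kg

Taking torques about the pivot (at 1.84 m from the left end):
Beam weight: 24.1 × 10 = 241 N down at 1.585 m → arm 0.255 m, τ = 241 × 0.255 = 61.45 N·m counterclockwise.
Battery pack: 24.9 × 10 = 249 N down at 2.84 m → arm 1 m, τ = 249 × 1 = 249 N·m clockwise.
Sign: 17.4 × 10 = 174 N down at 2.58 m → arm 0.74 m, τ = 174 × 0.74 = 128.8 N·m clockwise.
Load: 46.6 × 10 = 466 N down at 2.28 m → arm 0.44 m, τ = 466 × 0.44 = 205 N·m clockwise.
Net moment of known loads = 521.4 N·m clockwise.
An unknown mass m at 0.557 m has arm 1.283 m; its moment is m·g·1.283 counterclockwise.
Στ = 0 ⇒ m × 10 × 1.283 = 521.4 ⇒ m = 521.4 / (10 × 1.283) = 40.6 kg.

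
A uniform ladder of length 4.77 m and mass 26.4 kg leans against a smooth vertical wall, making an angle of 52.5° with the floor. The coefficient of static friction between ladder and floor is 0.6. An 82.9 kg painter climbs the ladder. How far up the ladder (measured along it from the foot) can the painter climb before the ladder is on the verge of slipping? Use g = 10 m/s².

d ≈ 4.16 m

Taking torques about the foot of the ladder:
Ladder weight 26.4×10 = 264 N acts at 2.385 m along the ladder; its horizontal arm is 2.385·cos52.5° = 1.452 m → τ = 383.3 N·m clockwise.
Painter weight 82.9×10 = 829 N at distance d → arm d·cos52.5° → τ = 829·d·0.6088 clockwise.
Wall normal N at the top has arm L sinθ = 3.784 m counterclockwise, so Στ = 0 gives N·3.784 = 383.3 + 504.7·d.
ΣFy = 0 ⇒ N_floor = 1093 N, so the maximum friction is μ_s·N_floor = 0.6×1093 = 655.8 N. ΣFx = 0 ⇒ N_wall = f, so at the slipping point N = 655.8 N.
Substituting: 655.8×3.784 = 383.3 + 504.7·d ⇒ d = (2482 − 383.3) / 504.7 = 4.16 m.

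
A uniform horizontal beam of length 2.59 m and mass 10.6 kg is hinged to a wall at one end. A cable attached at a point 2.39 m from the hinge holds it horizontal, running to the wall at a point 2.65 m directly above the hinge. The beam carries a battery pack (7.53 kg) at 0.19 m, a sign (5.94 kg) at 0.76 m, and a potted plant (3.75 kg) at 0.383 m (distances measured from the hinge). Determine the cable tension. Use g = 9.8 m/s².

Take moments about the hinge.
Beam weight: 10.6 × 9.8 = 103.9 N down at 1.295 m → arm 1.295 m, τ = 103.9 × 1.295 = 134.6 N·m clockwise.
Battery pack: 7.53 × 9.8 = 73.79 N down at 0.19 m → arm 0.19 m, τ = 73.79 × 0.19 = 14.02 N·m clockwise.
Sign: 5.94 × 9.8 = 58.21 N down at 0.76 m → arm 0.76 m, τ = 58.21 × 0.76 = 44.24 N·m clockwise.
Potted plant: 3.75 × 9.8 = 36.75 N down at 0.383 m → arm 0.383 m, τ = 36.75 × 0.383 = 14.08 N·m clockwise.
Total clockwise load moment = 206.9 N·m.
The cable tension T acts at 2.39 m; only its component perpendicular to the beam, T sinθ, produces torque. sinθ = h/√(h²+d²) = 2.65/√(2.65²+2.39²) = 0.7426.
Balancing moments: T × 2.39 × 0.7426 = 206.9, giving T = 206.9 / 1.775 = 117 N.

T ≈ 117 N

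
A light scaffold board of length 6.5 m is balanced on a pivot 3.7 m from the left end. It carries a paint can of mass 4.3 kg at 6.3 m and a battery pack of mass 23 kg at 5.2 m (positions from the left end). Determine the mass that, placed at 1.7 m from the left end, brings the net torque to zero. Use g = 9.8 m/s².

Choose the pivot (at 3.7 m from the left end) as the axis so the support reaction has zero arm there.
Paint can: 4.3 × 9.8 = 42.14 N down at 6.3 m → arm 2.6 m, τ = 42.14 × 2.6 = 109.6 N·m clockwise.
Battery pack: 23 × 9.8 = 225.4 N down at 5.2 m → arm 1.5 m, τ = 225.4 × 1.5 = 338.1 N·m clockwise.
Net moment of known loads = 447.7 N·m clockwise.
An unknown mass m at 1.7 m has arm 2 m; its moment is m·g·2 counterclockwise.
Setting net torque to zero: m × 9.8 × 2 = 447.7 → m = 447.7 / (9.8 × 2) = 22.8 kg.

m ≈ 22.8 kg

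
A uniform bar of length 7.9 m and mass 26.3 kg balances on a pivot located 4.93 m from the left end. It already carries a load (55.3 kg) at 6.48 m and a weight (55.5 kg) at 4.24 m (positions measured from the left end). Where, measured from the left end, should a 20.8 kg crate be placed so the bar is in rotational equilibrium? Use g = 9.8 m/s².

About the pivot (at 4.93 m from the left end):
Beam weight: 26.3 × 9.8 = 257.7 N down at 3.95 m → arm 0.98 m, τ = 257.7 × 0.98 = 252.5 N·m counterclockwise.
Load: 55.3 × 9.8 = 541.9 N down at 6.48 m → arm 1.55 m, τ = 541.9 × 1.55 = 839.9 N·m clockwise.
Weight: 55.5 × 9.8 = 543.9 N down at 4.24 m → arm 0.69 m, τ = 543.9 × 0.69 = 375.3 N·m counterclockwise.
Net moment of existing loads = 212.1 N·m clockwise.
The crate weighs 20.8 × 9.8 = 203.8 N and must supply an equal counterclockwise moment, so its lever arm about the pivot is 212.1 / 203.8 = 1.04 m.
That puts it at 4.93 − 1.04 = 3.89 m from the left end.

x ≈ 3.89 m from the left end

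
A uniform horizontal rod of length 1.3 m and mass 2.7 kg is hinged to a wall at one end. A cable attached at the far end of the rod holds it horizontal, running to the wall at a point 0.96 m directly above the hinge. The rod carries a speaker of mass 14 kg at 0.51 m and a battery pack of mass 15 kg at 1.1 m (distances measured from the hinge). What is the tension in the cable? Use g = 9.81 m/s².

T ≈ 323 N

Sum moments about the hinge (the unknown hinge reaction has zero arm there).
Beam weight: 2.7 × 9.81 = 26.49 N down at 0.65 m → arm 0.65 m, τ = 26.49 × 0.65 = 17.22 N·m clockwise.
Speaker: 14 × 9.81 = 137.3 N down at 0.51 m → arm 0.51 m, τ = 137.3 × 0.51 = 70.02 N·m clockwise.
Battery pack: 15 × 9.81 = 147.2 N down at 1.1 m → arm 1.1 m, τ = 147.2 × 1.1 = 161.9 N·m clockwise.
Total clockwise load moment = 249.1 N·m.
The cable tension T acts at 1.3 m; only its component perpendicular to the rod, T sinθ, produces torque. sinθ = h/√(h²+d²) = 0.96/√(0.96²+1.3²) = 0.594.
Στ = 0 ⇒ T × 1.3 × 0.594 = 249.1 ⇒ T = 249.1 / 0.7722 = 323 N.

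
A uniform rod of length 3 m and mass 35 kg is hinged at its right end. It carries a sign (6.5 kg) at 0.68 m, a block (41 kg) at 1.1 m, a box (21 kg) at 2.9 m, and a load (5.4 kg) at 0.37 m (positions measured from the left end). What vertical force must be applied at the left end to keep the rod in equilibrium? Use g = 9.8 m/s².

Sum moments about the right end (the unknown pivot reaction has zero arm there).
Beam weight: 35 × 9.8 = 343 N down at 1.5 m → arm 1.5 m, τ = 343 × 1.5 = 514.5 N·m counterclockwise.
Sign: 6.5 × 9.8 = 63.7 N down at 0.68 m → arm 2.32 m, τ = 63.7 × 2.32 = 147.8 N·m counterclockwise.
Block: 41 × 9.8 = 401.8 N down at 1.1 m → arm 1.9 m, τ = 401.8 × 1.9 = 763.4 N·m counterclockwise.
Box: 21 × 9.8 = 205.8 N down at 2.9 m → arm 0.1 m, τ = 205.8 × 0.1 = 20.58 N·m counterclockwise.
Load: 5.4 × 9.8 = 52.92 N down at 0.37 m → arm 2.63 m, τ = 52.92 × 2.63 = 139.2 N·m counterclockwise.
Net moment of the loads = 1585 N·m counterclockwise.
The upward force F acts at the left end, arm 3 m, giving F × 3 clockwise.
Setting net torque to zero: F × 3 = 1585 → F = 1585 / 3 = 528 N.

F ≈ 528 N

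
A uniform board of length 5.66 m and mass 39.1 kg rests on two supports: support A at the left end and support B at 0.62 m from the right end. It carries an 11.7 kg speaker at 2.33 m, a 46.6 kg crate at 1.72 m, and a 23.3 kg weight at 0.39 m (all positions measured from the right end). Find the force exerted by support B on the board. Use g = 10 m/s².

Take moments about support A.
Beam weight: 39.1 × 10 = 391 N down at 2.83 m → arm 2.83 m, τ = 391 × 2.83 = 1107 N·m clockwise.
Speaker: 11.7 × 10 = 117 N down at 2.33 m → arm 3.33 m, τ = 117 × 3.33 = 389.6 N·m clockwise.
Crate: 46.6 × 10 = 466 N down at 1.72 m → arm 3.94 m, τ = 466 × 3.94 = 1836 N·m clockwise.
Weight: 23.3 × 10 = 233 N down at 0.39 m → arm 5.27 m, τ = 233 × 5.27 = 1228 N·m clockwise.
Net load moment about support A = 4561 N·m clockwise.
Reaction R at support B is upward at 0.62 m, arm 5.04 m → moment R × 5.04 counterclockwise.
Setting net torque to zero: R × 5.04 = 4561 → R = 905 N.

R_B ≈ 905 N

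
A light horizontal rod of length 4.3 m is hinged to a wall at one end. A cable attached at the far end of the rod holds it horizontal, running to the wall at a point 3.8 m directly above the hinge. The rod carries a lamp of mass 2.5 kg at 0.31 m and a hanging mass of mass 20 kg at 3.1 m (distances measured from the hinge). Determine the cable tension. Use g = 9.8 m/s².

T ≈ 216 N

Choose the hinge as the axis so the unknown hinge reaction has zero arm there.
Lamp: 2.5 × 9.8 = 24.5 N down at 0.31 m → arm 0.31 m, τ = 24.5 × 0.31 = 7.595 N·m clockwise.
Hanging mass: 20 × 9.8 = 196 N down at 3.1 m → arm 3.1 m, τ = 196 × 3.1 = 607.6 N·m clockwise.
Total clockwise load moment = 615.2 N·m.
The cable tension T acts at 4.3 m; only its component perpendicular to the rod, T sinθ, produces torque. sinθ = h/√(h²+d²) = 3.8/√(3.8²+4.3²) = 0.6622.
Balancing moments: T × 4.3 × 0.6622 = 615.2, giving T = 615.2 / 2.847 = 216 N.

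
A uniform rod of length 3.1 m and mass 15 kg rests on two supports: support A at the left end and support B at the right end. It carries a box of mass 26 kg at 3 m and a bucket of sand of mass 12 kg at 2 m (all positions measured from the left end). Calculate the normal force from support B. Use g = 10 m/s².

R_B ≈ 404 N

Take moments about support A.
Beam weight: 15 × 10 = 150 N down at 1.55 m → arm 1.55 m, τ = 150 × 1.55 = 232.5 N·m clockwise.
Box: 26 × 10 = 260 N down at 3 m → arm 3 m, τ = 260 × 3 = 780 N·m clockwise.
Bucket of sand: 12 × 10 = 120 N down at 2 m → arm 2 m, τ = 120 × 2 = 240 N·m clockwise.
Net load moment about support A = 1252 N·m clockwise.
Reaction R at support B is upward at 3.1 m, arm 3.1 m → moment R × 3.1 counterclockwise.
For rotational equilibrium, R × 3.1 = 1252, so R = 404 N.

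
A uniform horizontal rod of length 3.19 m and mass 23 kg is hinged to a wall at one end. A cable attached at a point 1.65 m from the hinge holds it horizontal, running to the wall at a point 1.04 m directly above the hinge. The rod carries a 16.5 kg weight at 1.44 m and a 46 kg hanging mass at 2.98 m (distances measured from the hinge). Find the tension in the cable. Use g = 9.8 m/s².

T ≈ 2200 N

Sum moments about the hinge (the unknown hinge reaction has zero arm there).
Beam weight: 23 × 9.8 = 225.4 N down at 1.595 m → arm 1.595 m, τ = 225.4 × 1.595 = 359.5 N·m clockwise.
Weight: 16.5 × 9.8 = 161.7 N down at 1.44 m → arm 1.44 m, τ = 161.7 × 1.44 = 232.8 N·m clockwise.
Hanging mass: 46 × 9.8 = 450.8 N down at 2.98 m → arm 2.98 m, τ = 450.8 × 2.98 = 1343 N·m clockwise.
Total clockwise load moment = 1935 N·m.
The cable tension T acts at 1.65 m; only its component perpendicular to the rod, T sinθ, produces torque. sinθ = h/√(h²+d²) = 1.04/√(1.04²+1.65²) = 0.5332.
Setting net torque to zero: T × 1.65 × 0.5332 = 1935 → T = 1935 / 0.8798 = 2200 N.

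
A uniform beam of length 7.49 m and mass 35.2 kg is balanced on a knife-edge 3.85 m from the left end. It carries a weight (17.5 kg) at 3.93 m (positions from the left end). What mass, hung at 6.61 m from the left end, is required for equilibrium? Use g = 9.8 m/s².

m ≈ 0.832 kg

Take moments about the knife-edge (at 3.85 m from the left end).
Beam weight: 35.2 × 9.8 = 345 N down at 3.745 m → arm 0.105 m, τ = 345 × 0.105 = 36.23 N·m counterclockwise.
Weight: 17.5 × 9.8 = 171.5 N down at 3.93 m → arm 0.08 m, τ = 171.5 × 0.08 = 13.72 N·m clockwise.
Net moment of known loads = 22.51 N·m counterclockwise.
An unknown mass m at 6.61 m has arm 2.76 m; its moment is m·g·2.76 clockwise.
Στ = 0 ⇒ m × 9.8 × 2.76 = 22.51 ⇒ m = 22.51 / (9.8 × 2.76) = 0.832 kg.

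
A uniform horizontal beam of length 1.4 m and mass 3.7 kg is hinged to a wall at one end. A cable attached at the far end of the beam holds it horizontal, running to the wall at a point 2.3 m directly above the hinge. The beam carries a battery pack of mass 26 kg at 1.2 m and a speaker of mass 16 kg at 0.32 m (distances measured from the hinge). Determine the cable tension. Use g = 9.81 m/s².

About the hinge:
Beam weight: 3.7 × 9.81 = 36.3 N down at 0.7 m → arm 0.7 m, τ = 36.3 × 0.7 = 25.41 N·m clockwise.
Battery pack: 26 × 9.81 = 255.1 N down at 1.2 m → arm 1.2 m, τ = 255.1 × 1.2 = 306.1 N·m clockwise.
Speaker: 16 × 9.81 = 157 N down at 0.32 m → arm 0.32 m, τ = 157 × 0.32 = 50.24 N·m clockwise.
Total clockwise load moment = 381.8 N·m.
The cable tension T acts at 1.4 m; only its component perpendicular to the beam, T sinθ, produces torque. sinθ = h/√(h²+d²) = 2.3/√(2.3²+1.4²) = 0.8542.
Balancing moments: T × 1.4 × 0.8542 = 381.8, giving T = 381.8 / 1.196 = 319 N.

T ≈ 319 N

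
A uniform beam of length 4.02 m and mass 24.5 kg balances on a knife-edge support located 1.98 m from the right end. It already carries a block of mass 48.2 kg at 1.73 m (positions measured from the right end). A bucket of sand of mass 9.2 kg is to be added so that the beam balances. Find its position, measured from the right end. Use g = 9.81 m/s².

Taking torques about the knife-edge support (at 1.98 m from the right end):
Beam weight: 24.5 × 9.81 = 240.3 N down at 2.01 m → arm 0.03 m, τ = 240.3 × 0.03 = 7.209 N·m counterclockwise.
Block: 48.2 × 9.81 = 472.8 N down at 1.73 m → arm 0.25 m, τ = 472.8 × 0.25 = 118.2 N·m clockwise.
Net moment of existing loads = 111 N·m clockwise.
The bucket of sand weighs 9.2 × 9.81 = 90.25 N and must supply an equal counterclockwise moment, so its lever arm about the knife-edge support is 111 / 90.25 = 1.23 m.
That puts it at 1.98 + 1.23 = 3.21 m from the right end.

x ≈ 3.21 m from the right end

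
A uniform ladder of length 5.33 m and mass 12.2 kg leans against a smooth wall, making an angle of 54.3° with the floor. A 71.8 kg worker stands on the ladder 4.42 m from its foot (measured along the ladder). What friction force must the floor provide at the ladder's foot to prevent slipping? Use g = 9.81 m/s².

f ≈ 463 N

About the foot of the ladder:
Ladder weight 12.2×9.81 = 119.7 N acts at 2.665 m along the ladder; its horizontal arm is 2.665·cos54.3° = 1.555 m → τ = 186.1 N·m clockwise.
Worker: 71.8×9.81 = 704.4 N at 4.42 m → arm 2.579 m → τ = 1817 N·m clockwise.
Wall normal N acts horizontally at the top; its moment arm is the height L sinθ = 5.33·sin54.3° = 4.328 m, counterclockwise.
Setting net torque to zero: N × 4.328 = 2003 → N = 463 N.
ΣFx = 0: friction at the foot balances the wall's push, so f = N_wall = 463 N.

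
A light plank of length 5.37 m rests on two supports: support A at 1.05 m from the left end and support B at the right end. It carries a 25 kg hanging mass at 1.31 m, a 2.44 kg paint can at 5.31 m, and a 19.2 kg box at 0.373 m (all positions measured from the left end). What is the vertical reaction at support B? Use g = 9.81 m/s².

Take moments about support A.
Hanging mass: 25 × 9.81 = 245.2 N down at 1.31 m → arm 0.26 m, τ = 245.2 × 0.26 = 63.75 N·m clockwise.
Paint can: 2.44 × 9.81 = 23.94 N down at 5.31 m → arm 4.26 m, τ = 23.94 × 4.26 = 102 N·m clockwise.
Box: 19.2 × 9.81 = 188.4 N down at 0.373 m → arm 0.677 m, τ = 188.4 × 0.677 = 127.5 N·m counterclockwise.
Net load moment about support A = 38.25 N·m clockwise.
Reaction R at support B is upward at 5.37 m, arm 4.32 m → moment R × 4.32 counterclockwise.
Στ = 0 ⇒ R × 4.32 = 38.25 ⇒ R = 8.85 N.

R_B ≈ 8.85 N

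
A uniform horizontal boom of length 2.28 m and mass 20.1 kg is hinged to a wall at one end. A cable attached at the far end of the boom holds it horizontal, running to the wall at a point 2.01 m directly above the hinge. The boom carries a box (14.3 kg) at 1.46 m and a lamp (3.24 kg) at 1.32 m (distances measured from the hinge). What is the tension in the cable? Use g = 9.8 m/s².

Taking torques about the hinge:
Beam weight: 20.1 × 9.8 = 197 N down at 1.14 m → arm 1.14 m, τ = 197 × 1.14 = 224.6 N·m clockwise.
Box: 14.3 × 9.8 = 140.1 N down at 1.46 m → arm 1.46 m, τ = 140.1 × 1.46 = 204.5 N·m clockwise.
Lamp: 3.24 × 9.8 = 31.75 N down at 1.32 m → arm 1.32 m, τ = 31.75 × 1.32 = 41.91 N·m clockwise.
Total clockwise load moment = 471 N·m.
The cable tension T acts at 2.28 m; only its component perpendicular to the boom, T sinθ, produces torque. sinθ = h/√(h²+d²) = 2.01/√(2.01²+2.28²) = 0.6613.
Στ = 0 ⇒ T × 2.28 × 0.6613 = 471 ⇒ T = 471 / 1.508 = 312 N.

T ≈ 312 N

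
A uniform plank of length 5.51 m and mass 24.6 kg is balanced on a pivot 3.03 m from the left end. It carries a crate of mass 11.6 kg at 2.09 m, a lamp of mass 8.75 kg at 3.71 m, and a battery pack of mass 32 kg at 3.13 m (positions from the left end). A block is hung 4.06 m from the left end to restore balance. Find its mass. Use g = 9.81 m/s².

About the pivot (at 3.03 m from the left end):
Beam weight: 24.6 × 9.81 = 241.3 N down at 2.755 m → arm 0.275 m, τ = 241.3 × 0.275 = 66.36 N·m counterclockwise.
Crate: 11.6 × 9.81 = 113.8 N down at 2.09 m → arm 0.94 m, τ = 113.8 × 0.94 = 107 N·m counterclockwise.
Lamp: 8.75 × 9.81 = 85.84 N down at 3.71 m → arm 0.68 m, τ = 85.84 × 0.68 = 58.37 N·m clockwise.
Battery pack: 32 × 9.81 = 313.9 N down at 3.13 m → arm 0.1 m, τ = 313.9 × 0.1 = 31.39 N·m clockwise.
Net moment of known loads = 83.6 N·m counterclockwise.
An unknown mass m at 4.06 m has arm 1.03 m; its moment is m·g·1.03 clockwise.
Στ = 0 ⇒ m × 9.81 × 1.03 = 83.6 ⇒ m = 83.6 / (9.81 × 1.03) = 8.27 kg.

m ≈ 8.27 kg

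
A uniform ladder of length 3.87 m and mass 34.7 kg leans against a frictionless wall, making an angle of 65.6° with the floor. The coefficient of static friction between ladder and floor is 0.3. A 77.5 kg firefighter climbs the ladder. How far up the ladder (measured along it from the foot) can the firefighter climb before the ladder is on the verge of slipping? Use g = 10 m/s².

d ≈ 2.84 m

Taking torques about the foot of the ladder:
Ladder weight 34.7×10 = 347 N acts at 1.935 m along the ladder; its horizontal arm is 1.935·cos65.6° = 0.7994 m → τ = 277.4 N·m clockwise.
Firefighter weight 77.5×10 = 775 N at distance d → arm d·cos65.6° → τ = 775·d·0.4131 clockwise.
Wall normal N at the top has arm L sinθ = 3.524 m counterclockwise, so Στ = 0 gives N·3.524 = 277.4 + 320.2·d.
ΣFy = 0 ⇒ N_floor = 1122 N, so the maximum friction is μ_s·N_floor = 0.3×1122 = 336.6 N. ΣFx = 0 ⇒ N_wall = f, so at the slipping point N = 336.6 N.
Substituting: 336.6×3.524 = 277.4 + 320.2·d ⇒ d = (1186 − 277.4) / 320.2 = 2.84 m.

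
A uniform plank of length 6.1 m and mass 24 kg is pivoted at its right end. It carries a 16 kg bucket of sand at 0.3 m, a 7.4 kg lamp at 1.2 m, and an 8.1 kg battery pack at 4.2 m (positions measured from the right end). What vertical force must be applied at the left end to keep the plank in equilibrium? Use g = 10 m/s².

Take moments about the right end.
Beam weight: 24 × 10 = 240 N down at 3.05 m → arm 3.05 m, τ = 240 × 3.05 = 732 N·m counterclockwise.
Bucket of sand: 16 × 10 = 160 N down at 0.3 m → arm 0.3 m, τ = 160 × 0.3 = 48 N·m counterclockwise.
Lamp: 7.4 × 10 = 74 N down at 1.2 m → arm 1.2 m, τ = 74 × 1.2 = 88.8 N·m counterclockwise.
Battery pack: 8.1 × 10 = 81 N down at 4.2 m → arm 4.2 m, τ = 81 × 4.2 = 340.2 N·m counterclockwise.
Net moment of the loads = 1209 N·m counterclockwise.
The upward force F acts at the left end, arm 6.1 m, giving F × 6.1 clockwise.
Setting net torque to zero: F × 6.1 = 1209 → F = 1209 / 6.1 = 198 N.

F ≈ 198 N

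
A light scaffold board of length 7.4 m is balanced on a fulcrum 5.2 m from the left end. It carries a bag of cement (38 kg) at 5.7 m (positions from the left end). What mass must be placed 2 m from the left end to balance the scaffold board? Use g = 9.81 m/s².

m ≈ 5.94 kg

Taking torques about the fulcrum (at 5.2 m from the left end):
Bag of cement: 38 × 9.81 = 372.8 N down at 5.7 m → arm 0.5 m, τ = 372.8 × 0.5 = 186.4 N·m clockwise.
Net moment of known loads = 186.4 N·m clockwise.
An unknown mass m at 2 m has arm 3.2 m; its moment is m·g·3.2 counterclockwise.
Balancing moments: m × 9.81 × 3.2 = 186.4, giving m = 186.4 / (9.81 × 3.2) = 5.94 kg.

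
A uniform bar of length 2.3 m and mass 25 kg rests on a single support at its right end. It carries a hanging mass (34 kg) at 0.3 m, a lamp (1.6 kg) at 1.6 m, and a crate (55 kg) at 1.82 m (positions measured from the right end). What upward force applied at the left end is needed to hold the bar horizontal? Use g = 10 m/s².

F ≈ 616 N

Sum moments about the right end (the unknown pivot reaction has zero arm there).
Beam weight: 25 × 10 = 250 N down at 1.15 m → arm 1.15 m, τ = 250 × 1.15 = 287.5 N·m counterclockwise.
Hanging mass: 34 × 10 = 340 N down at 0.3 m → arm 0.3 m, τ = 340 × 0.3 = 102 N·m counterclockwise.
Lamp: 1.6 × 10 = 16 N down at 1.6 m → arm 1.6 m, τ = 16 × 1.6 = 25.6 N·m counterclockwise.
Crate: 55 × 10 = 550 N down at 1.82 m → arm 1.82 m, τ = 550 × 1.82 = 1001 N·m counterclockwise.
Net moment of the loads = 1416 N·m counterclockwise.
The upward force F acts at the left end, arm 2.3 m, giving F × 2.3 clockwise.
Setting net torque to zero: F × 2.3 = 1416 → F = 1416 / 2.3 = 616 N.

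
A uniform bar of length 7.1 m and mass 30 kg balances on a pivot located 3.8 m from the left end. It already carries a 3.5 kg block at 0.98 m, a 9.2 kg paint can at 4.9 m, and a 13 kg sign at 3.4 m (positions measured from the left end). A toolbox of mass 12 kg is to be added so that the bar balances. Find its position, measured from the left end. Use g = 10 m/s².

Choose the pivot (at 3.8 m from the left end) as the axis so the support reaction has zero arm there.
Beam weight: 30 × 10 = 300 N down at 3.55 m → arm 0.25 m, τ = 300 × 0.25 = 75 N·m counterclockwise.
Block: 3.5 × 10 = 35 N down at 0.98 m → arm 2.82 m, τ = 35 × 2.82 = 98.7 N·m counterclockwise.
Paint can: 9.2 × 10 = 92 N down at 4.9 m → arm 1.1 m, τ = 92 × 1.1 = 101.2 N·m clockwise.
Sign: 13 × 10 = 130 N down at 3.4 m → arm 0.4 m, τ = 130 × 0.4 = 52 N·m counterclockwise.
Net moment of existing loads = 124.5 N·m counterclockwise.
The toolbox weighs 12 × 10 = 120 N and must supply an equal clockwise moment, so its lever arm about the pivot is 124.5 / 120 = 1.04 m.
That puts it at 3.8 + 1.04 = 4.84 m from the left end.

x ≈ 4.84 m from the left end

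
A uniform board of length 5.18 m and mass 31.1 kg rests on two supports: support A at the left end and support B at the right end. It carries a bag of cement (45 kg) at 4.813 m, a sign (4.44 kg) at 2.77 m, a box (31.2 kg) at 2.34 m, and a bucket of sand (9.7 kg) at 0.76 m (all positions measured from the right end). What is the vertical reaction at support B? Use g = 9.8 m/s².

Taking torques about support A:
Beam weight: 31.1 × 9.8 = 304.8 N down at 2.59 m → arm 2.59 m, τ = 304.8 × 2.59 = 789.4 N·m clockwise.
Bag of cement: 45 × 9.8 = 441 N down at 4.813 m → arm 0.367 m, τ = 441 × 0.367 = 161.8 N·m clockwise.
Sign: 4.44 × 9.8 = 43.51 N down at 2.77 m → arm 2.41 m, τ = 43.51 × 2.41 = 104.9 N·m clockwise.
Box: 31.2 × 9.8 = 305.8 N down at 2.34 m → arm 2.84 m, τ = 305.8 × 2.84 = 868.5 N·m clockwise.
Bucket of sand: 9.7 × 9.8 = 95.06 N down at 0.76 m → arm 4.42 m, τ = 95.06 × 4.42 = 420.2 N·m clockwise.
Net load moment about support A = 2345 N·m clockwise.
Reaction R at support B is upward at 0 m, arm 5.18 m → moment R × 5.18 counterclockwise.
Balancing moments: R × 5.18 = 2345, giving R = 453 N.

R_B ≈ 453 N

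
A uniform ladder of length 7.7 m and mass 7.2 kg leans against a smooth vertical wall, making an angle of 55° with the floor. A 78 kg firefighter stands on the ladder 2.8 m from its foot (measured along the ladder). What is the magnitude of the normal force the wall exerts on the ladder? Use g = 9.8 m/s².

N_wall ≈ 219 N

About the foot of the ladder:
Ladder weight 7.2×9.8 = 70.56 N acts at 3.85 m along the ladder; its horizontal arm is 3.85·cos55° = 2.208 m → τ = 155.8 N·m clockwise.
Firefighter: 78×9.8 = 764.4 N at 2.8 m → arm 1.606 m → τ = 1228 N·m clockwise.
Wall normal N acts horizontally at the top; its moment arm is the height L sinθ = 7.7·sin55° = 6.307 m, counterclockwise.
For rotational equilibrium, N × 6.307 = 1384, so N = 219 N.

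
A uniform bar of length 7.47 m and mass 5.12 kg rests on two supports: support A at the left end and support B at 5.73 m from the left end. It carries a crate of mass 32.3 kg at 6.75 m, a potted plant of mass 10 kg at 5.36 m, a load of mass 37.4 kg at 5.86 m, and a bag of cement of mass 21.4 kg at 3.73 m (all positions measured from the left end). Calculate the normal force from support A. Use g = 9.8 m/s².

R_A ≈ 32.3 N

Sum moments about support B (its reaction then has zero moment arm).
Beam weight: 5.12 × 9.8 = 50.18 N down at 3.735 m → arm 1.995 m, τ = 50.18 × 1.995 = 100.1 N·m counterclockwise.
Crate: 32.3 × 9.8 = 316.5 N down at 6.75 m → arm 1.02 m, τ = 316.5 × 1.02 = 322.8 N·m clockwise.
Potted plant: 10 × 9.8 = 98 N down at 5.36 m → arm 0.37 m, τ = 98 × 0.37 = 36.26 N·m counterclockwise.
Load: 37.4 × 9.8 = 366.5 N down at 5.86 m → arm 0.13 m, τ = 366.5 × 0.13 = 47.65 N·m clockwise.
Bag of cement: 21.4 × 9.8 = 209.7 N down at 3.73 m → arm 2 m, τ = 209.7 × 2 = 419.4 N·m counterclockwise.
Net load moment about support B = 185.3 N·m counterclockwise.
Reaction R at support A is upward at 0 m, arm 5.73 m → moment R × 5.73 clockwise.
Setting net torque to zero: R × 5.73 = 185.3 → R = 32.3 N.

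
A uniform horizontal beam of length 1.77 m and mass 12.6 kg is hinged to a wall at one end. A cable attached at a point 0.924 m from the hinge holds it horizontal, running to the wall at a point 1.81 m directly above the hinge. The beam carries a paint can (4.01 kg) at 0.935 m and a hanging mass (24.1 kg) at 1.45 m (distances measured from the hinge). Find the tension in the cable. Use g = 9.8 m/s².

T ≈ 594 N

Take moments about the hinge.
Beam weight: 12.6 × 9.8 = 123.5 N down at 0.885 m → arm 0.885 m, τ = 123.5 × 0.885 = 109.3 N·m clockwise.
Paint can: 4.01 × 9.8 = 39.3 N down at 0.935 m → arm 0.935 m, τ = 39.3 × 0.935 = 36.75 N·m clockwise.
Hanging mass: 24.1 × 9.8 = 236.2 N down at 1.45 m → arm 1.45 m, τ = 236.2 × 1.45 = 342.5 N·m clockwise.
Total clockwise load moment = 488.6 N·m.
The cable tension T acts at 0.924 m; only its component perpendicular to the beam, T sinθ, produces torque. sinθ = h/√(h²+d²) = 1.81/√(1.81²+0.924²) = 0.8907.
For rotational equilibrium, T × 0.924 × 0.8907 = 488.6, so T = 488.6 / 0.823 = 594 N.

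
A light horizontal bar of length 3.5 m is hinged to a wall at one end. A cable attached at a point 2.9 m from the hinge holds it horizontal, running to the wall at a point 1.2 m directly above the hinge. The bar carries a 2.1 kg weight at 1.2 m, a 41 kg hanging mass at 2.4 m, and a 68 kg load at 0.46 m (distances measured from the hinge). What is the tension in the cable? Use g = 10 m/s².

T ≈ 1190 N

Take moments about the hinge.
Weight: 2.1 × 10 = 21 N down at 1.2 m → arm 1.2 m, τ = 21 × 1.2 = 25.2 N·m clockwise.
Hanging mass: 41 × 10 = 410 N down at 2.4 m → arm 2.4 m, τ = 410 × 2.4 = 984 N·m clockwise.
Load: 68 × 10 = 680 N down at 0.46 m → arm 0.46 m, τ = 680 × 0.46 = 312.8 N·m clockwise.
Total clockwise load moment = 1322 N·m.
The cable tension T acts at 2.9 m; only its component perpendicular to the bar, T sinθ, produces torque. sinθ = h/√(h²+d²) = 1.2/√(1.2²+2.9²) = 0.3824.
Στ = 0 ⇒ T × 2.9 × 0.3824 = 1322 ⇒ T = 1322 / 1.109 = 1190 N.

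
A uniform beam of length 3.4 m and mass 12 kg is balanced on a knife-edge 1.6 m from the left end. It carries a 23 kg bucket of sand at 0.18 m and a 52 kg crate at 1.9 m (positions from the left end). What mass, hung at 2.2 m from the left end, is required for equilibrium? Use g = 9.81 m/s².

m ≈ 26.4 kg

Taking torques about the knife-edge (at 1.6 m from the left end):
Beam weight: 12 × 9.81 = 117.7 N down at 1.7 m → arm 0.1 m, τ = 117.7 × 0.1 = 11.77 N·m clockwise.
Bucket of sand: 23 × 9.81 = 225.6 N down at 0.18 m → arm 1.42 m, τ = 225.6 × 1.42 = 320.4 N·m counterclockwise.
Crate: 52 × 9.81 = 510.1 N down at 1.9 m → arm 0.3 m, τ = 510.1 × 0.3 = 153 N·m clockwise.
Net moment of known loads = 155.6 N·m counterclockwise.
An unknown mass m at 2.2 m has arm 0.6 m; its moment is m·g·0.6 clockwise.
Setting net torque to zero: m × 9.81 × 0.6 = 155.6 → m = 155.6 / (9.81 × 0.6) = 26.4 kg.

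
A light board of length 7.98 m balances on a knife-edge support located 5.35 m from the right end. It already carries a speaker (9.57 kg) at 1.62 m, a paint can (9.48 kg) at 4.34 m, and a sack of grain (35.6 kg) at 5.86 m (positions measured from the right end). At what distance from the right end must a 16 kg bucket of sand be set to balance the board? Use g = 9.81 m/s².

Taking torques about the knife-edge support (at 5.35 m from the right end):
Speaker: 9.57 × 9.81 = 93.88 N down at 1.62 m → arm 3.73 m, τ = 93.88 × 3.73 = 350.2 N·m clockwise.
Paint can: 9.48 × 9.81 = 93 N down at 4.34 m → arm 1.01 m, τ = 93 × 1.01 = 93.93 N·m clockwise.
Sack of grain: 35.6 × 9.81 = 349.2 N down at 5.86 m → arm 0.51 m, τ = 349.2 × 0.51 = 178.1 N·m counterclockwise.
Net moment of existing loads = 266 N·m clockwise.
The bucket of sand weighs 16 × 9.81 = 157 N and must supply an equal counterclockwise moment, so its lever arm about the knife-edge support is 266 / 157 = 1.69 m.
That puts it at 5.35 + 1.69 = 7.04 m from the right end.

x ≈ 7.04 m from the right end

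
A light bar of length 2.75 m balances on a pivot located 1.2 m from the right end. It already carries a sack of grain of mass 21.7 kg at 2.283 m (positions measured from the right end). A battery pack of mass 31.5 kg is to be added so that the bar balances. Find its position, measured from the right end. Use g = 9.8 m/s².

Taking torques about the pivot (at 1.2 m from the right end):
Sack of grain: 21.7 × 9.8 = 212.7 N down at 2.283 m → arm 1.083 m, τ = 212.7 × 1.083 = 230.4 N·m counterclockwise.
Net moment of existing loads = 230.4 N·m counterclockwise.
The battery pack weighs 31.5 × 9.8 = 308.7 N and must supply an equal clockwise moment, so its lever arm about the pivot is 230.4 / 308.7 = 0.746 m.
That puts it at 1.2 − 0.746 = 0.454 m from the right end.

x ≈ 0.454 m from the right end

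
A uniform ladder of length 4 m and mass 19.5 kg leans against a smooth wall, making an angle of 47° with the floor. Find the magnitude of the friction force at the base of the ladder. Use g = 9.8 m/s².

Choose the foot of the ladder as the axis so the floor normal and friction both act there and drop out.
Ladder weight 19.5×9.8 = 191.1 N acts at 2 m along the ladder; its horizontal arm is 2·cos47° = 1.364 m → τ = 260.7 N·m clockwise.
Wall normal N acts horizontally at the top; its moment arm is the height L sinθ = 4·sin47° = 2.925 m, counterclockwise.
Στ = 0 ⇒ N × 2.925 = 260.7 ⇒ N = 89.1 N.
ΣFx = 0: friction at the foot balances the wall's push, so f = N_wall = 89.1 N.

f ≈ 89.1 N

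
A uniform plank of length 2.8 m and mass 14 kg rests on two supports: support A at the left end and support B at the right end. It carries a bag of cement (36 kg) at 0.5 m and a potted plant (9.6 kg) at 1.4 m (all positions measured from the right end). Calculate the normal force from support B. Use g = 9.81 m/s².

R_B ≈ 406 N

Take moments about support A.
Beam weight: 14 × 9.81 = 137.3 N down at 1.4 m → arm 1.4 m, τ = 137.3 × 1.4 = 192.2 N·m clockwise.
Bag of cement: 36 × 9.81 = 353.2 N down at 0.5 m → arm 2.3 m, τ = 353.2 × 2.3 = 812.4 N·m clockwise.
Potted plant: 9.6 × 9.81 = 94.18 N down at 1.4 m → arm 1.4 m, τ = 94.18 × 1.4 = 131.9 N·m clockwise.
Net load moment about support A = 1136 N·m clockwise.
Reaction R at support B is upward at 0 m, arm 2.8 m → moment R × 2.8 counterclockwise.
Balancing moments: R × 2.8 = 1136, giving R = 406 N.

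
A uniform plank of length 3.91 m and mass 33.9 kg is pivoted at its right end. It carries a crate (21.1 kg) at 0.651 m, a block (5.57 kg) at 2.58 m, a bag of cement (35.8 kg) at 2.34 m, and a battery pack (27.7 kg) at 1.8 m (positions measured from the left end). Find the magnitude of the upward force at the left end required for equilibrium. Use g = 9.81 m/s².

F ≈ 645 N

About the right end:
Beam weight: 33.9 × 9.81 = 332.6 N down at 1.955 m → arm 1.955 m, τ = 332.6 × 1.955 = 650.2 N·m counterclockwise.
Crate: 21.1 × 9.81 = 207 N down at 0.651 m → arm 3.259 m, τ = 207 × 3.259 = 674.6 N·m counterclockwise.
Block: 5.57 × 9.81 = 54.64 N down at 2.58 m → arm 1.33 m, τ = 54.64 × 1.33 = 72.67 N·m counterclockwise.
Bag of cement: 35.8 × 9.81 = 351.2 N down at 2.34 m → arm 1.57 m, τ = 351.2 × 1.57 = 551.4 N·m counterclockwise.
Battery pack: 27.7 × 9.81 = 271.7 N down at 1.8 m → arm 2.11 m, τ = 271.7 × 2.11 = 573.3 N·m counterclockwise.
Net moment of the loads = 2522 N·m counterclockwise.
The upward force F acts at the left end, arm 3.91 m, giving F × 3.91 clockwise.
Balancing moments: F × 3.91 = 2522, giving F = 2522 / 3.91 = 645 N.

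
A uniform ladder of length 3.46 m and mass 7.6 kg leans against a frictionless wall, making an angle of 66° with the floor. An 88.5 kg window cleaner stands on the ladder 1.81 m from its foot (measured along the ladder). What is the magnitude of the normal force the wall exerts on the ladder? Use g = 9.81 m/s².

Choose the foot of the ladder as the axis so the floor normal and friction both act there and drop out.
Ladder weight 7.6×9.81 = 74.56 N acts at 1.73 m along the ladder; its horizontal arm is 1.73·cos66° = 0.7037 m → τ = 52.47 N·m clockwise.
Window cleaner: 88.5×9.81 = 868.2 N at 1.81 m → arm 0.7362 m → τ = 639.2 N·m clockwise.
Wall normal N acts horizontally at the top; its moment arm is the height L sinθ = 3.46·sin66° = 3.161 m, counterclockwise.
For rotational equilibrium, N × 3.161 = 691.7, so N = 219 N.

N_wall ≈ 219 N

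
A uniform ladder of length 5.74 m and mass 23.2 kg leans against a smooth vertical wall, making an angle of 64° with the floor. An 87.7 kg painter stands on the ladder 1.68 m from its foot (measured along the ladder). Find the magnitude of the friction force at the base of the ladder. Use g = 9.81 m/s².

Sum moments about the foot of the ladder (the floor normal and friction both act there and drop out).
Ladder weight 23.2×9.81 = 227.6 N acts at 2.87 m along the ladder; its horizontal arm is 2.87·cos64° = 1.258 m → τ = 286.3 N·m clockwise.
Painter: 87.7×9.81 = 860.3 N at 1.68 m → arm 0.7365 m → τ = 633.6 N·m clockwise.
Wall normal N acts horizontally at the top; its moment arm is the height L sinθ = 5.74·sin64° = 5.159 m, counterclockwise.
For rotational equilibrium, N × 5.159 = 919.9, so N = 178 N.
ΣFx = 0: friction at the foot balances the wall's push, so f = N_wall = 178 N.

f ≈ 178 N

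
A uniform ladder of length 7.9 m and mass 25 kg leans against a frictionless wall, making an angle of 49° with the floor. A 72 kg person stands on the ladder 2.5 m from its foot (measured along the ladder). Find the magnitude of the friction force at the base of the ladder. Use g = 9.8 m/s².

f ≈ 301 N

Sum moments about the foot of the ladder (the floor normal and friction both act there and drop out).
Ladder weight 25×9.8 = 245 N acts at 3.95 m along the ladder; its horizontal arm is 3.95·cos49° = 2.591 m → τ = 634.8 N·m clockwise.
Person: 72×9.8 = 705.6 N at 2.5 m → arm 1.64 m → τ = 1157 N·m clockwise.
Wall normal N acts horizontally at the top; its moment arm is the height L sinθ = 7.9·sin49° = 5.962 m, counterclockwise.
For rotational equilibrium, N × 5.962 = 1792, so N = 301 N.
ΣFx = 0: friction at the foot balances the wall's push, so f = N_wall = 301 N.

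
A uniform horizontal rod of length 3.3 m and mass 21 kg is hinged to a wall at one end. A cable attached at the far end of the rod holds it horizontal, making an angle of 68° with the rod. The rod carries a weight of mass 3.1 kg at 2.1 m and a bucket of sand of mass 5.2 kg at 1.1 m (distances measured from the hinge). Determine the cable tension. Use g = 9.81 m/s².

T ≈ 150 N

Sum moments about the hinge (the unknown hinge reaction has zero arm there).
Beam weight: 21 × 9.81 = 206 N down at 1.65 m → arm 1.65 m, τ = 206 × 1.65 = 339.9 N·m clockwise.
Weight: 3.1 × 9.81 = 30.41 N down at 2.1 m → arm 2.1 m, τ = 30.41 × 2.1 = 63.86 N·m clockwise.
Bucket of sand: 5.2 × 9.81 = 51.01 N down at 1.1 m → arm 1.1 m, τ = 51.01 × 1.1 = 56.11 N·m clockwise.
Total clockwise load moment = 459.9 N·m.
The cable tension T acts at 3.3 m; only its component perpendicular to the rod, T sinθ, produces torque. sin 68° = 0.9272.
Balancing moments: T × 3.3 × 0.9272 = 459.9, giving T = 459.9 / 3.06 = 150 N.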